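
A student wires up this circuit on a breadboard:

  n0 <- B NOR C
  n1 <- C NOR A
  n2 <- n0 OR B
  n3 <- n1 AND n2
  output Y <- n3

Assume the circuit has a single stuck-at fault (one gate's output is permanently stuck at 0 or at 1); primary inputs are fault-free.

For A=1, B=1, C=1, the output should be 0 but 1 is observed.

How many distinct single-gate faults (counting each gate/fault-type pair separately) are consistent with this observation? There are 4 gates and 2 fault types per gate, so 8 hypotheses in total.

Fault-free: n0=0, n1=0, n2=1, n3=0 → 0. Observed 1.
  n0 stuck-at-0: output 0 ✗
  n0 stuck-at-1: output 0 ✗
  n1 stuck-at-0: output 0 ✗
  n1 stuck-at-1: output 1 ✓
  n2 stuck-at-0: output 0 ✗
  n2 stuck-at-1: output 0 ✗
  n3 stuck-at-0: output 0 ✗
  n3 stuck-at-1: output 1 ✓
Consistent faults: {n1 stuck-at-1, n3 stuck-at-1} — 2 in all.

2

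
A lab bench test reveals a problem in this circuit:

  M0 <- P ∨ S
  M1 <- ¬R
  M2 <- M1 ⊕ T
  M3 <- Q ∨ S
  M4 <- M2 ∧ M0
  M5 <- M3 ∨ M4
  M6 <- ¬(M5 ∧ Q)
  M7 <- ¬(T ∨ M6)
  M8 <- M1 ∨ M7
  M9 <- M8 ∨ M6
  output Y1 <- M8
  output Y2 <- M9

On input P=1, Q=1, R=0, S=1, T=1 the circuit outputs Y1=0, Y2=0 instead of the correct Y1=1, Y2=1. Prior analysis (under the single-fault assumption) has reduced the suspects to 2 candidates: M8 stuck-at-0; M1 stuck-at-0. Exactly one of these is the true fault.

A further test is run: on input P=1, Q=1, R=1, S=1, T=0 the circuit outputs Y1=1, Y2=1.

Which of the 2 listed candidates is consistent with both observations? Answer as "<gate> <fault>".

Evaluate each candidate on input P=1, Q=1, R=1, S=1, T=0:
  M8 stuck-at-0: M0=1, M1=0, M2=0, M3=1, M4=0, M5=1, M6=0, M7=1, M8=0 [stuck-at-0], M9=0 → Y1=0, Y2=0 — eliminated
  M1 stuck-at-0: M0=1, M1=0 [stuck-at-0], M2=0, M3=1, M4=0, M5=1, M6=0, M7=1, M8=1, M9=1 → Y1=1, Y2=1 — matches
Only M1 stuck-at-0 reproduces the observed Y1=1, Y2=1.

M1 stuck-at-0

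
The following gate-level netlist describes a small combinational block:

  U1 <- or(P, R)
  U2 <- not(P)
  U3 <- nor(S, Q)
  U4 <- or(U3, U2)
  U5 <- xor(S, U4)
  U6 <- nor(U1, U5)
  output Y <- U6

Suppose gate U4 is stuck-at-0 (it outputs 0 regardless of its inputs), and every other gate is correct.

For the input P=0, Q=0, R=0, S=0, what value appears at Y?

Propagate with U4 forced: U1=0, U2=1, U3=1, U4=0 [stuck-at-0], U5=0, U6=1.
So Y = 1. (Without the fault it would be 0.)

1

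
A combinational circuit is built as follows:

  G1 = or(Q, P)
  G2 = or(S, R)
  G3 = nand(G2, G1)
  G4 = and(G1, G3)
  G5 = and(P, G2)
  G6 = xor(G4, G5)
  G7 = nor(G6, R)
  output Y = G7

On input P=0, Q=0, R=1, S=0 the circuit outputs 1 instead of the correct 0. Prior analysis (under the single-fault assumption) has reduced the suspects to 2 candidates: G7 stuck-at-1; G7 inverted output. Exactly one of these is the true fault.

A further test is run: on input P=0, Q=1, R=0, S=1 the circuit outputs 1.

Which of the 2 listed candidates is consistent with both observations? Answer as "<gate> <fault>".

Evaluate each candidate on input P=0, Q=1, R=0, S=1:
  G7 stuck-at-1: G1=1, G2=1, G3=0, G4=0, G5=0, G6=0, G7=1 [stuck-at-1] → 1 — matches
  G7 inverted output: G1=1, G2=1, G3=0, G4=0, G5=0, G6=0, G7=0 [inverted output] → 0 — eliminated
Only G7 stuck-at-1 reproduces the observed 1.

G7 stuck-at-1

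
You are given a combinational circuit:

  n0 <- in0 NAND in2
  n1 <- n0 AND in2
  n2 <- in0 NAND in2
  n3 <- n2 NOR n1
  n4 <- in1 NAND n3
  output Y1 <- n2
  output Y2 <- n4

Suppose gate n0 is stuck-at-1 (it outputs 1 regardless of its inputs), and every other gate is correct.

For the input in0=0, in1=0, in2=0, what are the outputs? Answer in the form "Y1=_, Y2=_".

Y1=1, Y2=1

Propagate with n0 forced: n0=1 [stuck-at-1], n1=0, n2=1, n3=0, n4=1.
So the outputs are Y1=1, Y2=1. (Same as the fault-free value — the fault is masked on this input.)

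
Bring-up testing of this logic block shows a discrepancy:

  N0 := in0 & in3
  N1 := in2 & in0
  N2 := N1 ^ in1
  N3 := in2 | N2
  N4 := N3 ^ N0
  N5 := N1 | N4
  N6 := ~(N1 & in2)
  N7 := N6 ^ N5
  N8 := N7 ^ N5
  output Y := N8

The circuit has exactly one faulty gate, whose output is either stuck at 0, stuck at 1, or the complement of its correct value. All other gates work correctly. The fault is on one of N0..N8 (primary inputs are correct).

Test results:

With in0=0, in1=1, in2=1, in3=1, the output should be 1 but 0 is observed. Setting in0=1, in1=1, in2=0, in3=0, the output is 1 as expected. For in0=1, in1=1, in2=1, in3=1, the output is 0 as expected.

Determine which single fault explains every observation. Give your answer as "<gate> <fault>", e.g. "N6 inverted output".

Fault-free values for test 1 (in0=0, in1=1, in2=1, in3=1): N0=0, N1=0, N2=1, N3=1, N4=1, N5=1, N6=1, N7=0, N8=1, giving Y=1. Observed 0.
Test 1: faults giving observed 0 are {N1 stuck-at-1, N1 inverted output, N6 stuck-at-0, N6 inverted output, N7 stuck-at-1, N7 inverted output, N8 stuck-at-0, N8 inverted output}.
Test 2 (in0=1, in1=1, in2=0, in3=0): fault-free N0=0, N1=0, N2=1, N3=1, N4=1, N5=1, N6=1, N7=0, N8=1 → 1; observed 1. Eliminates N6 stuck-at-0, N6 inverted output, N7 stuck-at-1, N7 inverted output, N8 stuck-at-0, N8 inverted output.
Test 3 (in0=1, in1=1, in2=1, in3=1): fault-free N0=1, N1=1, N2=0, N3=1, N4=0, N5=1, N6=0, N7=1, N8=0 → 0; observed 0. Eliminates N1 inverted output.
Only N1 stuck-at-1 is consistent with every test.

N1 stuck-at-1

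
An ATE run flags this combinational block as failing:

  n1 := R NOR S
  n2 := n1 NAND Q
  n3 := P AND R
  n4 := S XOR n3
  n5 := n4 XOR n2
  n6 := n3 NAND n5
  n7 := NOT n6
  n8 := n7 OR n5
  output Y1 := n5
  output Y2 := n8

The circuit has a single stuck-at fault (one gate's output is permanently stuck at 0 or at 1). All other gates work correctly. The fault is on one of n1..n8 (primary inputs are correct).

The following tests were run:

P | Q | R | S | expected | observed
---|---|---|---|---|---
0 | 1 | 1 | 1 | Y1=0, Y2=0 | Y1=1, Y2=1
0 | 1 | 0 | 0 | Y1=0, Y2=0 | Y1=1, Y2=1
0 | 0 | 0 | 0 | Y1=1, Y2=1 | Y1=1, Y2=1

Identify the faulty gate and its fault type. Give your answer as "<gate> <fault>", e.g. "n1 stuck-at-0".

Fault-free values for test 1 (P=0, Q=1, R=1, S=1): n1=0, n2=1, n3=0, n4=1, n5=0, n6=1, n7=0, n8=0, giving Y1=0, Y2=0. Observed Y1=1, Y2=1.
Test 1: faults giving observed Y1=1, Y2=1 are {n1 stuck-at-1, n2 stuck-at-0, n3 stuck-at-1, n4 stuck-at-0, n5 stuck-at-1}.
Test 2 (P=0, Q=1, R=0, S=0): fault-free n1=1, n2=0, n3=0, n4=0, n5=0, n6=1, n7=0, n8=0 → Y1=0, Y2=0; observed Y1=1, Y2=1. Eliminates n1 stuck-at-1, n2 stuck-at-0, n4 stuck-at-0.
Test 3 (P=0, Q=0, R=0, S=0): fault-free n1=1, n2=1, n3=0, n4=0, n5=1, n6=1, n7=0, n8=1 → Y1=1, Y2=1; observed Y1=1, Y2=1. Eliminates n3 stuck-at-1.
Only n5 stuck-at-1 is consistent with every test.

n5 stuck-at-1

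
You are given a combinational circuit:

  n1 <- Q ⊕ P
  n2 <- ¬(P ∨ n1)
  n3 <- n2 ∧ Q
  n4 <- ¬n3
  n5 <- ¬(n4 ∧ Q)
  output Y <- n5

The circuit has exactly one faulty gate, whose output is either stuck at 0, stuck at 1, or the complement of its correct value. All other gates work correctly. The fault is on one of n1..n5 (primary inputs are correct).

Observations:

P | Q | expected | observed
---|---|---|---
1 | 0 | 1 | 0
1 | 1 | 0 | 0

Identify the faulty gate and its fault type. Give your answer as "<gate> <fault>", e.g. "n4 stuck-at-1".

n5 stuck-at-0

Fault-free values for test 1 (P=1, Q=0): n1=1, n2=0, n3=0, n4=1, n5=1, giving Y=1. Observed 0.
Test 1: faults giving observed 0 are {n5 stuck-at-0, n5 inverted output}.
Test 2 (P=1, Q=1): fault-free n1=0, n2=0, n3=0, n4=1, n5=0 → 0; observed 0. Eliminates n5 inverted output.
Only n5 stuck-at-0 is consistent with every test.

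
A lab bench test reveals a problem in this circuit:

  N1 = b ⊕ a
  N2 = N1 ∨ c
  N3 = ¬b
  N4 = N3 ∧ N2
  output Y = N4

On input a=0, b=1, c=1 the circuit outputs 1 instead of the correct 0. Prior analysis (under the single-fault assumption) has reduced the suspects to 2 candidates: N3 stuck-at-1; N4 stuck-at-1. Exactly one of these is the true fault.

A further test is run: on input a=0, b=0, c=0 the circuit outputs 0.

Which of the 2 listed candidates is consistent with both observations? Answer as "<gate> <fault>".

N3 stuck-at-1

Evaluate each candidate on input a=0, b=0, c=0:
  N3 stuck-at-1: N1=0, N2=0, N3=1 [stuck-at-1], N4=0 → 0 — matches
  N4 stuck-at-1: N1=0, N2=0, N3=1, N4=1 [stuck-at-1] → 1 — eliminated
Only N3 stuck-at-1 reproduces the observed 0.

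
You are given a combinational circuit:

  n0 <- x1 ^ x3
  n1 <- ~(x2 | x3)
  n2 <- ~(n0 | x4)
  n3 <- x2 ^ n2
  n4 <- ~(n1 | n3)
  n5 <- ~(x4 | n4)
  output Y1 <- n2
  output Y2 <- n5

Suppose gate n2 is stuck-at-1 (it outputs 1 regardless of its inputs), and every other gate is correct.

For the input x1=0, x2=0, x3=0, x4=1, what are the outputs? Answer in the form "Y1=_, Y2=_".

Y1=1, Y2=0

Propagate with n2 forced: n0=0, n1=1, n2=1 [stuck-at-1], n3=1, n4=0, n5=0.
So the outputs are Y1=1, Y2=0. (Without the fault they would be Y1=0, Y2=0.)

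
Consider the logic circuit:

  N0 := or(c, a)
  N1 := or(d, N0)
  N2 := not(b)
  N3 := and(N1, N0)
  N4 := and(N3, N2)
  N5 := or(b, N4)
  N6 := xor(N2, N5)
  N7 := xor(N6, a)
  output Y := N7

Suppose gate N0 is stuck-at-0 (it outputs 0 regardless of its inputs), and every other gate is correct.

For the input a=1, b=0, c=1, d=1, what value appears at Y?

Propagate with N0 forced: N0=0 [stuck-at-0], N1=1, N2=1, N3=0, N4=0, N5=0, N6=1, N7=0.
So Y = 0. (Without the fault it would be 1.)

0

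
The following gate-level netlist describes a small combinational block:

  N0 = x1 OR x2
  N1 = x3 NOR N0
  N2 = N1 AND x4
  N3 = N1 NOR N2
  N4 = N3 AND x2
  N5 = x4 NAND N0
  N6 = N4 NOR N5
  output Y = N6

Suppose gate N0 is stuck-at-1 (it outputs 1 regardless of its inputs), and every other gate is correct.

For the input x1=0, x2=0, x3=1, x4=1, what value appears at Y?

Propagate with N0 forced: N0=1 [stuck-at-1], N1=0, N2=0, N3=1, N4=0, N5=0, N6=1.
So Y = 1. (Without the fault it would be 0.)

1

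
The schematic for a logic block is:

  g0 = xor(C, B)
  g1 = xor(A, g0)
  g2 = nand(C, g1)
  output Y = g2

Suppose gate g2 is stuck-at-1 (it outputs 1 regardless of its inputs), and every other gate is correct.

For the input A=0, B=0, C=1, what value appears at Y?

1

Propagate with g2 forced: g0=1, g1=1, g2=1 [stuck-at-1].
So Y = 1. (Without the fault it would be 0.)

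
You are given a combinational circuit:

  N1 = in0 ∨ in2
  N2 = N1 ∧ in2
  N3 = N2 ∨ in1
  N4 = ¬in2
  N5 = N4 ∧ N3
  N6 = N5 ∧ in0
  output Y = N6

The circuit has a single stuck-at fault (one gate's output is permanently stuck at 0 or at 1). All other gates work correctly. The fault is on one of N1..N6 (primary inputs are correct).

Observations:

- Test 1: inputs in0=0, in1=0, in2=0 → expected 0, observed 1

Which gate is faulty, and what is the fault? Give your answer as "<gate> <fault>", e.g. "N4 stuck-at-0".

Fault-free values for test 1 (in0=0, in1=0, in2=0): N1=0, N2=0, N3=0, N4=1, N5=0, N6=0, giving Y=0. Observed 1.
Test 1: faults giving observed 1 are {N6 stuck-at-1}.
Only N6 stuck-at-1 is consistent with every test.

N6 stuck-at-1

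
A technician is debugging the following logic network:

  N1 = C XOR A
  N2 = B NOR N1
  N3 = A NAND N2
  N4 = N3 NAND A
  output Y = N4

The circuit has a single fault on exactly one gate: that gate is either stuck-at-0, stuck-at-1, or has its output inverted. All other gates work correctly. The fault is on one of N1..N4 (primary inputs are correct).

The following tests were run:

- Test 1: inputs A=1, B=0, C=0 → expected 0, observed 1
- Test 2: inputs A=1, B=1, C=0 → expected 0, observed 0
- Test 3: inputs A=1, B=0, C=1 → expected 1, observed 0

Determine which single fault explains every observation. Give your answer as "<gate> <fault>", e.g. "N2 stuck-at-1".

Fault-free values for test 1 (A=1, B=0, C=0): N1=1, N2=0, N3=1, N4=0, giving Y=0. Observed 1.
Test 1: faults giving observed 1 are {N1 stuck-at-0, N1 inverted output, N2 stuck-at-1, N2 inverted output, N3 stuck-at-0, N3 inverted output, N4 stuck-at-1, N4 inverted output}.
Test 2 (A=1, B=1, C=0): fault-free N1=1, N2=0, N3=1, N4=0 → 0; observed 0. Eliminates N2 stuck-at-1, N2 inverted output, N3 stuck-at-0, N3 inverted output, N4 stuck-at-1, N4 inverted output.
Test 3 (A=1, B=0, C=1): fault-free N1=0, N2=1, N3=0, N4=1 → 1; observed 0. Eliminates N1 stuck-at-0.
Only N1 inverted output is consistent with every test.

N1 inverted output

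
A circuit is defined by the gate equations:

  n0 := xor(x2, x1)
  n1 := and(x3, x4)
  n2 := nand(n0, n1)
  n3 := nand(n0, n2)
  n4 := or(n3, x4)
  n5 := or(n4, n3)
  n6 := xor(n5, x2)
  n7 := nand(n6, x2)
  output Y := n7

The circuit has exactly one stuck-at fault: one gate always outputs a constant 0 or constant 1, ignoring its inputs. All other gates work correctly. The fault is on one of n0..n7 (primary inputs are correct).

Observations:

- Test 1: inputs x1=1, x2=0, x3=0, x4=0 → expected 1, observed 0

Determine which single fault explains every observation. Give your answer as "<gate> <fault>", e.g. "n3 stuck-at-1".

Fault-free values for test 1 (x1=1, x2=0, x3=0, x4=0): n0=1, n1=0, n2=1, n3=0, n4=0, n5=0, n6=0, n7=1, giving Y=1. Observed 0.
Test 1: faults giving observed 0 are {n7 stuck-at-0}.
Only n7 stuck-at-0 is consistent with every test.

n7 stuck-at-0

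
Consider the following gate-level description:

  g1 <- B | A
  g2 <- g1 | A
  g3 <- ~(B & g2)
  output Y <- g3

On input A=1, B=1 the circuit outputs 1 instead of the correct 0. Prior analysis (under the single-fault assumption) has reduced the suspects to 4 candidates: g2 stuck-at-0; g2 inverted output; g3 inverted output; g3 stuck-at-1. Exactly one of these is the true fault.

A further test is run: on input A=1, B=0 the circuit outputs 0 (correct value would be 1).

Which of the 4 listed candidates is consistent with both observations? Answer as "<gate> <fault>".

Evaluate each candidate on input A=1, B=0:
  g2 stuck-at-0: g1=1, g2=0 [stuck-at-0], g3=1 → 1 — eliminated
  g2 inverted output: g1=1, g2=0 [inverted output], g3=1 → 1 — eliminated
  g3 inverted output: g1=1, g2=1, g3=0 [inverted output] → 0 — matches
  g3 stuck-at-1: g1=1, g2=1, g3=1 [stuck-at-1] → 1 — eliminated
Only g3 inverted output reproduces the observed 0.

g3 inverted output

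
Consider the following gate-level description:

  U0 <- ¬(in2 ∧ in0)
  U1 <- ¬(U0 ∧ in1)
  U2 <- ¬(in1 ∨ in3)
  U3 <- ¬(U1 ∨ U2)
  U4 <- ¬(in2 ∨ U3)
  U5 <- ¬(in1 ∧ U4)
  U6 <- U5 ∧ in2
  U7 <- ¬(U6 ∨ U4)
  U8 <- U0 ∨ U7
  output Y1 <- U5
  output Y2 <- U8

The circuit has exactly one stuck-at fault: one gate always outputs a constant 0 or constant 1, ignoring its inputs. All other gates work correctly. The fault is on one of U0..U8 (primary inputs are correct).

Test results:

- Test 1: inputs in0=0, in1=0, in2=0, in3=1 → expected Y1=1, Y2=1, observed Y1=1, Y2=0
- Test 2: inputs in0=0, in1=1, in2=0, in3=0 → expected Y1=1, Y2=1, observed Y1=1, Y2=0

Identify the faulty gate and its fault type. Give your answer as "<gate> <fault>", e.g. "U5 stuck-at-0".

U8 stuck-at-0

Fault-free values for test 1 (in0=0, in1=0, in2=0, in3=1): U0=1, U1=1, U2=0, U3=0, U4=1, U5=1, U6=0, U7=0, U8=1, giving Y1=1, Y2=1. Observed Y1=1, Y2=0.
Test 1: faults giving observed Y1=1, Y2=0 are {U0 stuck-at-0, U8 stuck-at-0}.
Test 2 (in0=0, in1=1, in2=0, in3=0): fault-free U0=1, U1=0, U2=0, U3=1, U4=0, U5=1, U6=0, U7=1, U8=1 → Y1=1, Y2=1; observed Y1=1, Y2=0. Eliminates U0 stuck-at-0.
Only U8 stuck-at-0 is consistent with every test.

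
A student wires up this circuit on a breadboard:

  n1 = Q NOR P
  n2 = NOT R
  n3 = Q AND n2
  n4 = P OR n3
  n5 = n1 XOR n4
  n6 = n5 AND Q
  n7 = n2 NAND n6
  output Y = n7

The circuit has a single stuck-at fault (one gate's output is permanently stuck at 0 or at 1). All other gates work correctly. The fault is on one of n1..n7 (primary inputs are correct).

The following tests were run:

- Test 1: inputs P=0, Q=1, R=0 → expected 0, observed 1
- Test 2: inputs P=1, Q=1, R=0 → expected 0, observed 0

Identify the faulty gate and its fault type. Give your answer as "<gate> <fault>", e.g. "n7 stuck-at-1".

n3 stuck-at-0

Fault-free values for test 1 (P=0, Q=1, R=0): n1=0, n2=1, n3=1, n4=1, n5=1, n6=1, n7=0, giving Y=0. Observed 1.
Test 1: faults giving observed 1 are {n1 stuck-at-1, n2 stuck-at-0, n3 stuck-at-0, n4 stuck-at-0, n5 stuck-at-0, n6 stuck-at-0, n7 stuck-at-1}.
Test 2 (P=1, Q=1, R=0): fault-free n1=0, n2=1, n3=1, n4=1, n5=1, n6=1, n7=0 → 0; observed 0. Eliminates n1 stuck-at-1, n2 stuck-at-0, n4 stuck-at-0, n5 stuck-at-0, n6 stuck-at-0, n7 stuck-at-1.
Only n3 stuck-at-0 is consistent with every test.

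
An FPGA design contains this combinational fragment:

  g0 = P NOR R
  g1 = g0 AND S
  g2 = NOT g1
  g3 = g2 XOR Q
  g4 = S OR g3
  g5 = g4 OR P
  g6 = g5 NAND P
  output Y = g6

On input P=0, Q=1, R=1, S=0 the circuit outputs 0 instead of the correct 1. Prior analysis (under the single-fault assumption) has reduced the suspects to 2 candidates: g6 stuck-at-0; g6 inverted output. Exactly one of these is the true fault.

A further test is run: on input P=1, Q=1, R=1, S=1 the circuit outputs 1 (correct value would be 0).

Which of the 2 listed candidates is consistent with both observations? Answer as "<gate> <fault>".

g6 inverted output

Evaluate each candidate on input P=1, Q=1, R=1, S=1:
  g6 stuck-at-0: g0=0, g1=0, g2=1, g3=0, g4=1, g5=1, g6=0 [stuck-at-0] → 0 — eliminated
  g6 inverted output: g0=0, g1=0, g2=1, g3=0, g4=1, g5=1, g6=1 [inverted output] → 1 — matches
Only g6 inverted output reproduces the observed 1.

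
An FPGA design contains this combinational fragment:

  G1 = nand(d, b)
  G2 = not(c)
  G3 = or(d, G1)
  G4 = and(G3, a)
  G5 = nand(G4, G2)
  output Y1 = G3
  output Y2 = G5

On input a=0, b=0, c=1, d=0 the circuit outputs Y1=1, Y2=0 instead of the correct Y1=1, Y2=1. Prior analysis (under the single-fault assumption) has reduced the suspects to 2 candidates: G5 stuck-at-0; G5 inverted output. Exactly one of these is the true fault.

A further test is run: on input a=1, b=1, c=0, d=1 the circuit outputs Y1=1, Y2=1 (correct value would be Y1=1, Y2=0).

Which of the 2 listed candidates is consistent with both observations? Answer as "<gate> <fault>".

Evaluate each candidate on input a=1, b=1, c=0, d=1:
  G5 stuck-at-0: G1=0, G2=1, G3=1, G4=1, G5=0 [stuck-at-0] → Y1=1, Y2=0 — eliminated
  G5 inverted output: G1=0, G2=1, G3=1, G4=1, G5=1 [inverted output] → Y1=1, Y2=1 — matches
Only G5 inverted output reproduces the observed Y1=1, Y2=1.

G5 inverted output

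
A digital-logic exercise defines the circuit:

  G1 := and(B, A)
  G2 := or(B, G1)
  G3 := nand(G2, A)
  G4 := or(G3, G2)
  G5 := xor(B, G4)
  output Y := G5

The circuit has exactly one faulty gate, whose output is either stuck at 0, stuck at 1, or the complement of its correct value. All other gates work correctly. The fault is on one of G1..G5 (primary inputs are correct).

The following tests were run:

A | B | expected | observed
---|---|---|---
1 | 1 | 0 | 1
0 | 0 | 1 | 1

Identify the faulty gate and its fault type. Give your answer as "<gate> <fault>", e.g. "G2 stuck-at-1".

Fault-free values for test 1 (A=1, B=1): G1=1, G2=1, G3=0, G4=1, G5=0, giving Y=0. Observed 1.
Test 1: faults giving observed 1 are {G4 stuck-at-0, G4 inverted output, G5 stuck-at-1, G5 inverted output}.
Test 2 (A=0, B=0): fault-free G1=0, G2=0, G3=1, G4=1, G5=1 → 1; observed 1. Eliminates G4 stuck-at-0, G4 inverted output, G5 inverted output.
Only G5 stuck-at-1 is consistent with every test.

G5 stuck-at-1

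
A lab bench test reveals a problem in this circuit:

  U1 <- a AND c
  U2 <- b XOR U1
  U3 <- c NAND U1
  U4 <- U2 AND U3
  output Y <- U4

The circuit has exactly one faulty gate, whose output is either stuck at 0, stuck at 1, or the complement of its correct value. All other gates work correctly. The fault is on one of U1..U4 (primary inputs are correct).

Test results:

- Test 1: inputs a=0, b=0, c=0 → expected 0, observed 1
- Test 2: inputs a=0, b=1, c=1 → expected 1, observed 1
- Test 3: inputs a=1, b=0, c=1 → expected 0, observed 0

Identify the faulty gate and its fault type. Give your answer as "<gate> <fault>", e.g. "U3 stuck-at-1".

U2 stuck-at-1

Fault-free values for test 1 (a=0, b=0, c=0): U1=0, U2=0, U3=1, U4=0, giving Y=0. Observed 1.
Test 1: faults giving observed 1 are {U1 stuck-at-1, U1 inverted output, U2 stuck-at-1, U2 inverted output, U4 stuck-at-1, U4 inverted output}.
Test 2 (a=0, b=1, c=1): fault-free U1=0, U2=1, U3=1, U4=1 → 1; observed 1. Eliminates U1 stuck-at-1, U1 inverted output, U2 inverted output, U4 inverted output.
Test 3 (a=1, b=0, c=1): fault-free U1=1, U2=1, U3=0, U4=0 → 0; observed 0. Eliminates U4 stuck-at-1.
Only U2 stuck-at-1 is consistent with every test.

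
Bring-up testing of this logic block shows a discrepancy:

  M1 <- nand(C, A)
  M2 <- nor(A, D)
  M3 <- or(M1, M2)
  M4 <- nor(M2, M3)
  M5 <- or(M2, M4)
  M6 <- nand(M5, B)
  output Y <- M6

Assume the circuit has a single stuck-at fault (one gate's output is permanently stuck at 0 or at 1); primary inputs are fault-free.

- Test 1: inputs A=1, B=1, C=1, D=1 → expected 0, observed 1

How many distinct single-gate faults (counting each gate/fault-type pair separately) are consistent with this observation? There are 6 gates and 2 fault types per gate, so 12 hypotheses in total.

Fault-free: M1=0, M2=0, M3=0, M4=1, M5=1, M6=0 → 0. Observed 1.
  M1 stuck-at-0: output 0 ✗
  M1 stuck-at-1: output 1 ✓
  M2 stuck-at-0: output 0 ✗
  M2 stuck-at-1: output 0 ✗
  M3 stuck-at-0: output 0 ✗
  M3 stuck-at-1: output 1 ✓
  M4 stuck-at-0: output 1 ✓
  M4 stuck-at-1: output 0 ✗
  M5 stuck-at-0: output 1 ✓
  M5 stuck-at-1: output 0 ✗
  M6 stuck-at-0: output 0 ✗
  M6 stuck-at-1: output 1 ✓
Consistent faults: {M1 stuck-at-1, M3 stuck-at-1, M4 stuck-at-0, M5 stuck-at-0, M6 stuck-at-1} — 5 in all.

5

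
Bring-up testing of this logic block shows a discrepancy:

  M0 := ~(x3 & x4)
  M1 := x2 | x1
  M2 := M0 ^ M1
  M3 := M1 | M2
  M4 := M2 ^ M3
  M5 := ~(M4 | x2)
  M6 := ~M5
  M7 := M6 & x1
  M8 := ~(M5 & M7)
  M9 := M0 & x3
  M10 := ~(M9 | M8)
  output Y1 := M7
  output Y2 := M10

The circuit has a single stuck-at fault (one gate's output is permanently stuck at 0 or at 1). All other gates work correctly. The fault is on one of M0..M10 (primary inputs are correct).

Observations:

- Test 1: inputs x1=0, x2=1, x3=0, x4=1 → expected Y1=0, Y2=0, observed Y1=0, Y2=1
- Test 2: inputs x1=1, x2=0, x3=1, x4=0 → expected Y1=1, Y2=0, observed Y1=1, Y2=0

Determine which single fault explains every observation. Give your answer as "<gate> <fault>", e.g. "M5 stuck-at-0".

M8 stuck-at-0

Fault-free values for test 1 (x1=0, x2=1, x3=0, x4=1): M0=1, M1=1, M2=0, M3=1, M4=1, M5=0, M6=1, M7=0, M8=1, M9=0, M10=0, giving Y1=0, Y2=0. Observed Y1=0, Y2=1.
Test 1: faults giving observed Y1=0, Y2=1 are {M8 stuck-at-0, M10 stuck-at-1}.
Test 2 (x1=1, x2=0, x3=1, x4=0): fault-free M0=1, M1=1, M2=0, M3=1, M4=1, M5=0, M6=1, M7=1, M8=1, M9=1, M10=0 → Y1=1, Y2=0; observed Y1=1, Y2=0. Eliminates M10 stuck-at-1.
Only M8 stuck-at-0 is consistent with every test.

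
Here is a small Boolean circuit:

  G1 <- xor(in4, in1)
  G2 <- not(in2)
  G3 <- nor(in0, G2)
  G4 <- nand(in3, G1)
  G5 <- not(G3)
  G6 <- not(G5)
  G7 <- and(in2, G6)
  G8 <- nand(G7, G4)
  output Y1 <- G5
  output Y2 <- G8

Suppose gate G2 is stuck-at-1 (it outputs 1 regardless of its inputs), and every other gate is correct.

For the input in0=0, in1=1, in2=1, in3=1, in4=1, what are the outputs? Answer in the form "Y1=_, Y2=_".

Y1=1, Y2=1

Propagate with G2 forced: G1=0, G2=1 [stuck-at-1], G3=0, G4=1, G5=1, G6=0, G7=0, G8=1.
So the outputs are Y1=1, Y2=1. (Without the fault they would be Y1=0, Y2=0.)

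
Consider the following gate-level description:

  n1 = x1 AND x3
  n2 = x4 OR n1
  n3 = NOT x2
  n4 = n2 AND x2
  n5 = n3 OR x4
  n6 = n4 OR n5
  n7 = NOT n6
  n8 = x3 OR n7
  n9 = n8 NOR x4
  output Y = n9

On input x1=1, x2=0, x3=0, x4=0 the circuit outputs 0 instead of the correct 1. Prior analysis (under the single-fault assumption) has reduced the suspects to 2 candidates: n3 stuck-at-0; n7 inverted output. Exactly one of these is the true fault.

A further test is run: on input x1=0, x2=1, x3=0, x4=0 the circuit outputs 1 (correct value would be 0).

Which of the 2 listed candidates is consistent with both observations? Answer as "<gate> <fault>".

Evaluate each candidate on input x1=0, x2=1, x3=0, x4=0:
  n3 stuck-at-0: n1=0, n2=0, n3=0 [stuck-at-0], n4=0, n5=0, n6=0, n7=1, n8=1, n9=0 → 0 — eliminated
  n7 inverted output: n1=0, n2=0, n3=0, n4=0, n5=0, n6=0, n7=0 [inverted output], n8=0, n9=1 → 1 — matches
Only n7 inverted output reproduces the observed 1.

n7 inverted output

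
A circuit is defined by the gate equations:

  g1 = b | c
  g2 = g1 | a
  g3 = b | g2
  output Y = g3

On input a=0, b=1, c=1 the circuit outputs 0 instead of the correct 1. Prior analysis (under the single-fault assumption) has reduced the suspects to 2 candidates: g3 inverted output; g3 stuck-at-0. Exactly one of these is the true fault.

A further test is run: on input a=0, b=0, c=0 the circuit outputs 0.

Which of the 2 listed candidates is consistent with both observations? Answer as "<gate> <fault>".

g3 stuck-at-0

Evaluate each candidate on input a=0, b=0, c=0:
  g3 inverted output: g1=0, g2=0, g3=1 [inverted output] → 1 — eliminated
  g3 stuck-at-0: g1=0, g2=0, g3=0 [stuck-at-0] → 0 — matches
Only g3 stuck-at-0 reproduces the observed 0.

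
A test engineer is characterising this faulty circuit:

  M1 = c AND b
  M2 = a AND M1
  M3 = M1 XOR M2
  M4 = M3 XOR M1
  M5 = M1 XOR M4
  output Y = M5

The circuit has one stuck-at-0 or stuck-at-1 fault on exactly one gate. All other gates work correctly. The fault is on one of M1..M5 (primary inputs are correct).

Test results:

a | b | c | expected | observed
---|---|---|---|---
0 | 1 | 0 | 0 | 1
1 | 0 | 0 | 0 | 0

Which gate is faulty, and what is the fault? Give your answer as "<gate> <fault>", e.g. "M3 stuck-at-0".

Fault-free values for test 1 (a=0, b=1, c=0): M1=0, M2=0, M3=0, M4=0, M5=0, giving Y=0. Observed 1.
Test 1: faults giving observed 1 are {M1 stuck-at-1, M2 stuck-at-1, M3 stuck-at-1, M4 stuck-at-1, M5 stuck-at-1}.
Test 2 (a=1, b=0, c=0): fault-free M1=0, M2=0, M3=0, M4=0, M5=0 → 0; observed 0. Eliminates M2 stuck-at-1, M3 stuck-at-1, M4 stuck-at-1, M5 stuck-at-1.
Only M1 stuck-at-1 is consistent with every test.

M1 stuck-at-1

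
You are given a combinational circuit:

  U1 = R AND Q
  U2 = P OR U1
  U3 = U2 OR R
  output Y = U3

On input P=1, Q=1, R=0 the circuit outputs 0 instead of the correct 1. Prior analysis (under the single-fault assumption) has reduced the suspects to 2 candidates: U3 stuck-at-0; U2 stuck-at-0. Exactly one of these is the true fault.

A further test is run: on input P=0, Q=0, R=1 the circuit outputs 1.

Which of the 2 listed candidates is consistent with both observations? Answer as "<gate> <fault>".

U2 stuck-at-0

Evaluate each candidate on input P=0, Q=0, R=1:
  U3 stuck-at-0: U1=0, U2=0, U3=0 [stuck-at-0] → 0 — eliminated
  U2 stuck-at-0: U1=0, U2=0 [stuck-at-0], U3=1 → 1 — matches
Only U2 stuck-at-0 reproduces the observed 1.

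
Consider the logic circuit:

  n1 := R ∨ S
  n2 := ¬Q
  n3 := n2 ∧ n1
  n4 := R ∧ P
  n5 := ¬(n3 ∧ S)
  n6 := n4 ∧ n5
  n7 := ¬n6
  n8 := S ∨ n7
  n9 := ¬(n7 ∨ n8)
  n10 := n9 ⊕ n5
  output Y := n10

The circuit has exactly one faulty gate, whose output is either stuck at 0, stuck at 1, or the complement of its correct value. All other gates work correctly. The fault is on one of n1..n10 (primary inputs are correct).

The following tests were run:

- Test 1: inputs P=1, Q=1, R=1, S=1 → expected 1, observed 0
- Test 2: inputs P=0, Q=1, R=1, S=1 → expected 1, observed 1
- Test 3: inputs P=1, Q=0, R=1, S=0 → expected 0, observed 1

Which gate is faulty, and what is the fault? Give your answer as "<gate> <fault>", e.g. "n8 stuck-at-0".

n8 inverted output

Fault-free values for test 1 (P=1, Q=1, R=1, S=1): n1=1, n2=0, n3=0, n4=1, n5=1, n6=1, n7=0, n8=1, n9=0, n10=1, giving Y=1. Observed 0.
Test 1: faults giving observed 0 are {n2 stuck-at-1, n2 inverted output, n3 stuck-at-1, n3 inverted output, n5 stuck-at-0, n5 inverted output, n8 stuck-at-0, n8 inverted output, n9 stuck-at-1, n9 inverted output, n10 stuck-at-0, n10 inverted output}.
Test 2 (P=0, Q=1, R=1, S=1): fault-free n1=1, n2=0, n3=0, n4=0, n5=1, n6=0, n7=1, n8=1, n9=0, n10=1 → 1; observed 1. Eliminates n2 stuck-at-1, n2 inverted output, n3 stuck-at-1, n3 inverted output, n5 stuck-at-0, n5 inverted output, n9 stuck-at-1, n9 inverted output, n10 stuck-at-0, n10 inverted output.
Test 3 (P=1, Q=0, R=1, S=0): fault-free n1=1, n2=1, n3=1, n4=1, n5=1, n6=1, n7=0, n8=0, n9=1, n10=0 → 0; observed 1. Eliminates n8 stuck-at-0.
Only n8 inverted output is consistent with every test.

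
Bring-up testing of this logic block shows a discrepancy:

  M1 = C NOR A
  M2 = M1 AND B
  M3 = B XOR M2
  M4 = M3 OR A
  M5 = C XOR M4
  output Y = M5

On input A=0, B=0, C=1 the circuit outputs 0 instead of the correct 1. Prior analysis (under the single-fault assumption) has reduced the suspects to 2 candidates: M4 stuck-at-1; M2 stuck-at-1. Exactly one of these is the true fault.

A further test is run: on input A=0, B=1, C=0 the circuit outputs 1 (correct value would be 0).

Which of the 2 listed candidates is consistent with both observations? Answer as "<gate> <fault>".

Evaluate each candidate on input A=0, B=1, C=0:
  M4 stuck-at-1: M1=1, M2=1, M3=0, M4=1 [stuck-at-1], M5=1 → 1 — matches
  M2 stuck-at-1: M1=1, M2=1 [stuck-at-1], M3=0, M4=0, M5=0 → 0 — eliminated
Only M4 stuck-at-1 reproduces the observed 1.

M4 stuck-at-1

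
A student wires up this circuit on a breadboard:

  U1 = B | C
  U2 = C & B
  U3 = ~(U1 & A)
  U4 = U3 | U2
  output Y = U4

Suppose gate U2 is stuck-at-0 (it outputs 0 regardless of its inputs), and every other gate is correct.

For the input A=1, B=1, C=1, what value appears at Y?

0

Propagate with U2 forced: U1=1, U2=0 [stuck-at-0], U3=0, U4=0.
So Y = 0. (Without the fault it would be 1.)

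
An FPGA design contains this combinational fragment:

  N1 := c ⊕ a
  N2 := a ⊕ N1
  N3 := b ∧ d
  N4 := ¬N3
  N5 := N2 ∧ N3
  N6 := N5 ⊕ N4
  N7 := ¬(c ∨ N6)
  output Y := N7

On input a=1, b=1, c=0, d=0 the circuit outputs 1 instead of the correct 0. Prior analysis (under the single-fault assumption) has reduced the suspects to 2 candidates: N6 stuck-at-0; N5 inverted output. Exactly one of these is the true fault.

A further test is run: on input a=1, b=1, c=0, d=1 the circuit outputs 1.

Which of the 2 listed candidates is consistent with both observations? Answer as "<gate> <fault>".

N6 stuck-at-0

Evaluate each candidate on input a=1, b=1, c=0, d=1:
  N6 stuck-at-0: N1=1, N2=0, N3=1, N4=0, N5=0, N6=0 [stuck-at-0], N7=1 → 1 — matches
  N5 inverted output: N1=1, N2=0, N3=1, N4=0, N5=1 [inverted output], N6=1, N7=0 → 0 — eliminated
Only N6 stuck-at-0 reproduces the observed 1.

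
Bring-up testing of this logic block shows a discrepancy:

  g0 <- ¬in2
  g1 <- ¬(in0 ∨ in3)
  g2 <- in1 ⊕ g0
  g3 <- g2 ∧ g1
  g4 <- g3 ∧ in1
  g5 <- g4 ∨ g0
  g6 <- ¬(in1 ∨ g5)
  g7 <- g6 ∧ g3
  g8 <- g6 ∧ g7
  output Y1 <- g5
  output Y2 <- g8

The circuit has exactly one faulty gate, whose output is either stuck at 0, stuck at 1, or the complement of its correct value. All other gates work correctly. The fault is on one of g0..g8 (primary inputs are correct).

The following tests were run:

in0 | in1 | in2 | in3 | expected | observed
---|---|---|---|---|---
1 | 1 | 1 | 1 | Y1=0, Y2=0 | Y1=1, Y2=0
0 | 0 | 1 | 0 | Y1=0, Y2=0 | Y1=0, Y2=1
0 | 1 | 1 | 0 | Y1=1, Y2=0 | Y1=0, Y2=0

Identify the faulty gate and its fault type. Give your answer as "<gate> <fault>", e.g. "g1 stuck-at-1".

Fault-free values for test 1 (in0=1, in1=1, in2=1, in3=1): g0=0, g1=0, g2=1, g3=0, g4=0, g5=0, g6=0, g7=0, g8=0, giving Y1=0, Y2=0. Observed Y1=1, Y2=0.
Test 1: faults giving observed Y1=1, Y2=0 are {g0 stuck-at-1, g0 inverted output, g1 stuck-at-1, g1 inverted output, g3 stuck-at-1, g3 inverted output, g4 stuck-at-1, g4 inverted output, g5 stuck-at-1, g5 inverted output}.
Test 2 (in0=0, in1=0, in2=1, in3=0): fault-free g0=0, g1=1, g2=0, g3=0, g4=0, g5=0, g6=1, g7=0, g8=0 → Y1=0, Y2=0; observed Y1=0, Y2=1. Eliminates g0 stuck-at-1, g0 inverted output, g1 stuck-at-1, g1 inverted output, g4 stuck-at-1, g4 inverted output, g5 stuck-at-1, g5 inverted output.
Test 3 (in0=0, in1=1, in2=1, in3=0): fault-free g0=0, g1=1, g2=1, g3=1, g4=1, g5=1, g6=0, g7=0, g8=0 → Y1=1, Y2=0; observed Y1=0, Y2=0. Eliminates g3 stuck-at-1.
Only g3 inverted output is consistent with every test.

g3 inverted output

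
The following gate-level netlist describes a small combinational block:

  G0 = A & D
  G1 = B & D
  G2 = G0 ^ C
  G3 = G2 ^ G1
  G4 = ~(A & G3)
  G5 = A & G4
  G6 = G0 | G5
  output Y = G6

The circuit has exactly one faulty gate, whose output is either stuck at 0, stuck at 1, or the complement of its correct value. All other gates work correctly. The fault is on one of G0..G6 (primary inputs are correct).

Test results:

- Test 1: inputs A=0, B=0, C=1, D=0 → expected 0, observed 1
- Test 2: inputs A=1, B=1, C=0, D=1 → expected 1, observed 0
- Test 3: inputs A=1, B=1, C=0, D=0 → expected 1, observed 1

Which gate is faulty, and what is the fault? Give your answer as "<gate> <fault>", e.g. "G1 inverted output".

G0 inverted output

Fault-free values for test 1 (A=0, B=0, C=1, D=0): G0=0, G1=0, G2=1, G3=1, G4=1, G5=0, G6=0, giving Y=0. Observed 1.
Test 1: faults giving observed 1 are {G0 stuck-at-1, G0 inverted output, G5 stuck-at-1, G5 inverted output, G6 stuck-at-1, G6 inverted output}.
Test 2 (A=1, B=1, C=0, D=1): fault-free G0=1, G1=1, G2=1, G3=0, G4=1, G5=1, G6=1 → 1; observed 0. Eliminates G0 stuck-at-1, G5 stuck-at-1, G5 inverted output, G6 stuck-at-1.
Test 3 (A=1, B=1, C=0, D=0): fault-free G0=0, G1=0, G2=0, G3=0, G4=1, G5=1, G6=1 → 1; observed 1. Eliminates G6 inverted output.
Only G0 inverted output is consistent with every test.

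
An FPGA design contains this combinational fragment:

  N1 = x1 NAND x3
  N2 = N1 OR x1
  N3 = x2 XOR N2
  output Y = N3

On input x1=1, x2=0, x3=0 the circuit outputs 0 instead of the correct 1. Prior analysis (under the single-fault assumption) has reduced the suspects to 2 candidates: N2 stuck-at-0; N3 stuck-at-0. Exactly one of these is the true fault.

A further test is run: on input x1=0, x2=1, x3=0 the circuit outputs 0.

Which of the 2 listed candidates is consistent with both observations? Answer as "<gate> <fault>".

Evaluate each candidate on input x1=0, x2=1, x3=0:
  N2 stuck-at-0: N1=1, N2=0 [stuck-at-0], N3=1 → 1 — eliminated
  N3 stuck-at-0: N1=1, N2=1, N3=0 [stuck-at-0] → 0 — matches
Only N3 stuck-at-0 reproduces the observed 0.

N3 stuck-at-0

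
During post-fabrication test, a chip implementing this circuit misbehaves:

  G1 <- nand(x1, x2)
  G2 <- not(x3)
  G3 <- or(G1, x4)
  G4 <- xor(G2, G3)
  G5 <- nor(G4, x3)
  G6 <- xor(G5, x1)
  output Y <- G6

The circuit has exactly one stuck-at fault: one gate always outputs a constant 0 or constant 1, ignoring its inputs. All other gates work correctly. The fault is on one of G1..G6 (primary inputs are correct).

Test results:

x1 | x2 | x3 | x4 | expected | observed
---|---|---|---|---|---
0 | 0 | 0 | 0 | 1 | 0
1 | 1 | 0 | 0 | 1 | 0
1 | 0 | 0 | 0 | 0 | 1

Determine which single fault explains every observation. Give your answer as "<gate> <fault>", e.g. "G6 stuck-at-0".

G2 stuck-at-0

Fault-free values for test 1 (x1=0, x2=0, x3=0, x4=0): G1=1, G2=1, G3=1, G4=0, G5=1, G6=1, giving Y=1. Observed 0.
Test 1: faults giving observed 0 are {G1 stuck-at-0, G2 stuck-at-0, G3 stuck-at-0, G4 stuck-at-1, G5 stuck-at-0, G6 stuck-at-0}.
Test 2 (x1=1, x2=1, x3=0, x4=0): fault-free G1=0, G2=1, G3=0, G4=1, G5=0, G6=1 → 1; observed 0. Eliminates G1 stuck-at-0, G3 stuck-at-0, G4 stuck-at-1, G5 stuck-at-0.
Test 3 (x1=1, x2=0, x3=0, x4=0): fault-free G1=1, G2=1, G3=1, G4=0, G5=1, G6=0 → 0; observed 1. Eliminates G6 stuck-at-0.
Only G2 stuck-at-0 is consistent with every test.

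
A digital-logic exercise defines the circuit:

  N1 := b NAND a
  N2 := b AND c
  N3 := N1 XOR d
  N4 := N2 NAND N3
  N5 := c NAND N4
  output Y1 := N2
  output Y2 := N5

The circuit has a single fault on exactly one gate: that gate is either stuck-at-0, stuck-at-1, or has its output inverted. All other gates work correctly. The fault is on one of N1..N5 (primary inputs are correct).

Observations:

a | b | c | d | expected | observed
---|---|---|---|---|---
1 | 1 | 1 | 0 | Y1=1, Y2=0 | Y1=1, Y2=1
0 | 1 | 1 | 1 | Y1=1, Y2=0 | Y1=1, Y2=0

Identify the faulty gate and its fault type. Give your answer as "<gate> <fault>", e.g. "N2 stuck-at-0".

N1 stuck-at-1

Fault-free values for test 1 (a=1, b=1, c=1, d=0): N1=0, N2=1, N3=0, N4=1, N5=0, giving Y1=1, Y2=0. Observed Y1=1, Y2=1.
Test 1: faults giving observed Y1=1, Y2=1 are {N1 stuck-at-1, N1 inverted output, N3 stuck-at-1, N3 inverted output, N4 stuck-at-0, N4 inverted output, N5 stuck-at-1, N5 inverted output}.
Test 2 (a=0, b=1, c=1, d=1): fault-free N1=1, N2=1, N3=0, N4=1, N5=0 → Y1=1, Y2=0; observed Y1=1, Y2=0. Eliminates N1 inverted output, N3 stuck-at-1, N3 inverted output, N4 stuck-at-0, N4 inverted output, N5 stuck-at-1, N5 inverted output.
Only N1 stuck-at-1 is consistent with every test.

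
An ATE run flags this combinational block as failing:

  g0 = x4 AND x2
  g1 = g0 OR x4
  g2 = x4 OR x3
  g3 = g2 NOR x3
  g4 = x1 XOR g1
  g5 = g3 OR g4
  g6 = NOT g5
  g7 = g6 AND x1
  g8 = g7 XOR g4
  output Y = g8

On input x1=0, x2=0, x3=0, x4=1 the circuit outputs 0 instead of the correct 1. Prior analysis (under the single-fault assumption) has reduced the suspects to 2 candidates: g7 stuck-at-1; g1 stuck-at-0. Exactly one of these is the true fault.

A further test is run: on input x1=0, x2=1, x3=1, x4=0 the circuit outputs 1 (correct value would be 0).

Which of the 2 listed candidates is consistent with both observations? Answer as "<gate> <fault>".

Evaluate each candidate on input x1=0, x2=1, x3=1, x4=0:
  g7 stuck-at-1: g0=0, g1=0, g2=1, g3=0, g4=0, g5=0, g6=1, g7=1 [stuck-at-1], g8=1 → 1 — matches
  g1 stuck-at-0: g0=0, g1=0 [stuck-at-0], g2=1, g3=0, g4=0, g5=0, g6=1, g7=0, g8=0 → 0 — eliminated
Only g7 stuck-at-1 reproduces the observed 1.

g7 stuck-at-1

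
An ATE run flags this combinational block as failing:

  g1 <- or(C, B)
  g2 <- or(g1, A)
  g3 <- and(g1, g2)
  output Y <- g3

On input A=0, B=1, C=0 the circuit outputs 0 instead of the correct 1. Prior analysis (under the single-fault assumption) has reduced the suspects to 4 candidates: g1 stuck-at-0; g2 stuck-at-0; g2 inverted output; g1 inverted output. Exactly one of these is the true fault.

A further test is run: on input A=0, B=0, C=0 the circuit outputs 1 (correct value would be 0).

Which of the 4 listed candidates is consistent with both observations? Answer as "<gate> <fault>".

Evaluate each candidate on input A=0, B=0, C=0:
  g1 stuck-at-0: g1=0 [stuck-at-0], g2=0, g3=0 → 0 — eliminated
  g2 stuck-at-0: g1=0, g2=0 [stuck-at-0], g3=0 → 0 — eliminated
  g2 inverted output: g1=0, g2=1 [inverted output], g3=0 → 0 — eliminated
  g1 inverted output: g1=1 [inverted output], g2=1, g3=1 → 1 — matches
Only g1 inverted output reproduces the observed 1.

g1 inverted output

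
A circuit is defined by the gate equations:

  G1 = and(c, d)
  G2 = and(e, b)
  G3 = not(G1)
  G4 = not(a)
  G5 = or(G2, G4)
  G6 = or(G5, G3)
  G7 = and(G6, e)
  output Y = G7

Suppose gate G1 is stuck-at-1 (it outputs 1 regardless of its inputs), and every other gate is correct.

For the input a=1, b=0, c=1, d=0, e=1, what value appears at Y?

0

Propagate with G1 forced: G1=1 [stuck-at-1], G2=0, G3=0, G4=0, G5=0, G6=0, G7=0.
So Y = 0. (Without the fault it would be 1.)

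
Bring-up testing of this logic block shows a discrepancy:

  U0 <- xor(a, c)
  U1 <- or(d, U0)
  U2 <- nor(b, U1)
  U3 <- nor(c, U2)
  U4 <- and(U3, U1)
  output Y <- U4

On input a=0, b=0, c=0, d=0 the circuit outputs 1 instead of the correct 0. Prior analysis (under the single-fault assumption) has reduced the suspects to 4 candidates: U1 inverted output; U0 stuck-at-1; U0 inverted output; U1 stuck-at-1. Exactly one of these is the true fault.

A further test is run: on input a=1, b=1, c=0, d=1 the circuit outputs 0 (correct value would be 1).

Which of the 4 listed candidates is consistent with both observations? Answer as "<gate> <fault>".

Evaluate each candidate on input a=1, b=1, c=0, d=1:
  U1 inverted output: U0=1, U1=0 [inverted output], U2=0, U3=1, U4=0 → 0 — matches
  U0 stuck-at-1: U0=1 [stuck-at-1], U1=1, U2=0, U3=1, U4=1 → 1 — eliminated
  U0 inverted output: U0=0 [inverted output], U1=1, U2=0, U3=1, U4=1 → 1 — eliminated
  U1 stuck-at-1: U0=1, U1=1 [stuck-at-1], U2=0, U3=1, U4=1 → 1 — eliminated
Only U1 inverted output reproduces the observed 0.

U1 inverted output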